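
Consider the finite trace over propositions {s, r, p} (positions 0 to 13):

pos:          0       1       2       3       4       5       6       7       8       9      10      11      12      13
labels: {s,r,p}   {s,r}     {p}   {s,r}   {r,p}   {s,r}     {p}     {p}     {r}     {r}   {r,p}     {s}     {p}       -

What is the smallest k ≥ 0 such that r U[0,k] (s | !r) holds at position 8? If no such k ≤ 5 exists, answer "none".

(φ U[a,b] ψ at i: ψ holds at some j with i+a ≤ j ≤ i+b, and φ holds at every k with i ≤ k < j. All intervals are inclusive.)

3

Need earliest j ≥ 8 with (s | !r), and r at every k in [8,j-1].
  j=8: rhs fails.
  j=9: rhs fails.
  j=10: rhs fails.
  j=11: rhs holds; lhs holds on [8,10]. k = 3.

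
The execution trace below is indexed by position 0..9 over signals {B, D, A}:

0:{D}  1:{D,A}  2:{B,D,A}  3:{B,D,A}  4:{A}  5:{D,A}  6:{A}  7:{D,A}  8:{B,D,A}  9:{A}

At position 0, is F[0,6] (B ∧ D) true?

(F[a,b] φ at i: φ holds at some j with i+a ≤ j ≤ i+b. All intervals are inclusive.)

Check (B ∧ D) at each j in [0,6]:
  j=0: false
  j=1: false
  j=2: true
  j=3: true
  j=4: false
  j=5: false
  j=6: false
Found at j=2 → formula holds.

True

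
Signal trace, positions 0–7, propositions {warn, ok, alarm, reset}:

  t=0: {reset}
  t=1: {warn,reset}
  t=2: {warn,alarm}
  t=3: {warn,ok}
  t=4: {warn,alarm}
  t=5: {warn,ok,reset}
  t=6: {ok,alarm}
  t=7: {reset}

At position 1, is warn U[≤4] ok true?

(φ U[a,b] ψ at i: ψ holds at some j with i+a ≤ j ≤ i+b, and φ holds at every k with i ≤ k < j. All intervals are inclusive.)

Holds

Need some j in [1,5] with ok, and warn at every k in [1,j-1].
  j=1: ok false.
  j=2: ok false.
  j=3: ok holds; warn holds at every k in [1,2] → satisfied.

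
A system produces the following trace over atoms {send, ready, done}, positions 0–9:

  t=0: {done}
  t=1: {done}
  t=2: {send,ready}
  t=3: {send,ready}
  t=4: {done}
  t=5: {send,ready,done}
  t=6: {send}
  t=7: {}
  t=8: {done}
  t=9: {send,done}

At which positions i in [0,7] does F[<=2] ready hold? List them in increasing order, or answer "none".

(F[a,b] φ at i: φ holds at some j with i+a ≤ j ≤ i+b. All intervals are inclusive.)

Evaluate at each i in [0,7]:
  i=0: ✓ (witness j=2)
  i=1: ✓ (witness j=2)
  i=2: ✓ (witness j=2)
  i=3: ✓ (witness j=3)
  i=4: ✓ (witness j=5)
  i=5: ✓ (witness j=5)
  i=6: ✗ (none in [6,8])
  i=7: ✗ (none in [7,9])

0, 1, 2, 3, 4, 5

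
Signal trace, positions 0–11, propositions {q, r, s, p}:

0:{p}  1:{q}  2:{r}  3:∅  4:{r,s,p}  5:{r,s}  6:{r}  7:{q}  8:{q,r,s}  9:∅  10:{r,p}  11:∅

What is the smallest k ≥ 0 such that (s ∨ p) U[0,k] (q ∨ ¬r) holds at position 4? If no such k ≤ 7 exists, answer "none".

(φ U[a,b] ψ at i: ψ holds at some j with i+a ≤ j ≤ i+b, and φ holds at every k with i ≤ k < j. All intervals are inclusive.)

Need earliest j ≥ 4 with (q ∨ ¬r), and (s ∨ p) at every k in [4,j-1].
  j=4: rhs fails.
  j=5: rhs fails.
  j=6: rhs fails.
  j=7: rhs holds but lhs fails at k=6.
  j=8: rhs holds but lhs fails at k=6.
  j=9: rhs holds but lhs fails at k=6.
  j=10: rhs fails.
  j=11: rhs holds but lhs fails at k=6.
No witness within the range → none.

none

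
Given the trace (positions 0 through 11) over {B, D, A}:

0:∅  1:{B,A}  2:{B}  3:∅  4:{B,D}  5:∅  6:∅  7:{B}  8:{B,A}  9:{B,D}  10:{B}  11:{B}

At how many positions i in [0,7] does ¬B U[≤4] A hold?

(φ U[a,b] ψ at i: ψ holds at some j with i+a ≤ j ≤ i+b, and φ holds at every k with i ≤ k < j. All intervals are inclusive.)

Evaluate at each i in [0,7]:
  i=0: ✓ (rhs at j=1; lhs holds on [0,0])
  i=1: ✓ (rhs at j=1)
  i=2: ✗ (no rhs in [2,6])
  i=3: ✗ (no rhs in [3,7])
  i=4: ✗ (lhs fails at k=4 before rhs at j=8)
  i=5: ✗ (lhs fails at k=7 before rhs at j=8)
  i=6: ✗ (lhs fails at k=7 before rhs at j=8)
  i=7: ✗ (lhs fails at k=7 before rhs at j=8)
Positions where it holds: {0, 1} → 2.

2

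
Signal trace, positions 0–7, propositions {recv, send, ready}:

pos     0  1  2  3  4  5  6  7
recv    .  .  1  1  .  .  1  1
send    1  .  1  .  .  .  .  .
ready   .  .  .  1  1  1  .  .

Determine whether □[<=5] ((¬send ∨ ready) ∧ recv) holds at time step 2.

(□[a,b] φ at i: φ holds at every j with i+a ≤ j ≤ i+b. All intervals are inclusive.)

Check ((¬send ∨ ready) ∧ recv) at every j in [2,7]:
  j=2: false
  j=3: true
  j=4: false
  j=5: false
  j=6: true
  j=7: true
Fails at j=2 → formula fails.

False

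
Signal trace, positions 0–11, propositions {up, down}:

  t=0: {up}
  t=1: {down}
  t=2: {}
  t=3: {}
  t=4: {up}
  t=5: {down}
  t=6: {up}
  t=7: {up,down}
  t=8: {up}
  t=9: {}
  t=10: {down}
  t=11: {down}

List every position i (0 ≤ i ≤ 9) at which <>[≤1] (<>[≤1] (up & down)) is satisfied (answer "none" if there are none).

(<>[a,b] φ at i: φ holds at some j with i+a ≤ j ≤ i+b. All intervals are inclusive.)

5, 6, 7

Evaluate at each i in [0,9]:
  i=0: ✗ (none in [0,1])
  i=1: ✗ (none in [1,2])
  i=2: ✗ (none in [2,3])
  i=3: ✗ (none in [3,4])
  i=4: ✗ (none in [4,5])
  i=5: ✓ (witness j=6)
  i=6: ✓ (witness j=6)
  i=7: ✓ (witness j=7)
  i=8: ✗ (none in [8,9])
  i=9: ✗ (none in [9,10])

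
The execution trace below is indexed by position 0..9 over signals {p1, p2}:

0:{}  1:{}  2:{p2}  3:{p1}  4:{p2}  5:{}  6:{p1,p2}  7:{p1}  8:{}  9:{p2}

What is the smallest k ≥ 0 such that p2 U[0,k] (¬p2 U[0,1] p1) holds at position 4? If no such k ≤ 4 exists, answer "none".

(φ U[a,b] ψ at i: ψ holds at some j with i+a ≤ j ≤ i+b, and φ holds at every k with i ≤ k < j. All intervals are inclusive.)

1

Need earliest j ≥ 4 with (¬p2 U[0,1] p1), and p2 at every k in [4,j-1].
  j=4: rhs fails.
  j=5: rhs holds; lhs holds on [4,4]. k = 1.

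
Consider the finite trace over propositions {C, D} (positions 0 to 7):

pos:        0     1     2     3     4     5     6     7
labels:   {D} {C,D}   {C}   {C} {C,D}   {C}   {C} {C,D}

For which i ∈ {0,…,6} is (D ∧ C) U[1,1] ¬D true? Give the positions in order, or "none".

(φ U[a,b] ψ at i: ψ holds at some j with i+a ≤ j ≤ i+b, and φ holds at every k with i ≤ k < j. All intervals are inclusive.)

1, 4

Evaluate at each i in [0,6]:
  i=0: ✗ (no rhs in [1,1])
  i=1: ✓ (rhs at j=2; lhs holds on [1,1])
  i=2: ✗ (lhs fails at k=2 before rhs at j=3)
  i=3: ✗ (no rhs in [4,4])
  i=4: ✓ (rhs at j=5; lhs holds on [4,4])
  i=5: ✗ (lhs fails at k=5 before rhs at j=6)
  i=6: ✗ (no rhs in [7,7])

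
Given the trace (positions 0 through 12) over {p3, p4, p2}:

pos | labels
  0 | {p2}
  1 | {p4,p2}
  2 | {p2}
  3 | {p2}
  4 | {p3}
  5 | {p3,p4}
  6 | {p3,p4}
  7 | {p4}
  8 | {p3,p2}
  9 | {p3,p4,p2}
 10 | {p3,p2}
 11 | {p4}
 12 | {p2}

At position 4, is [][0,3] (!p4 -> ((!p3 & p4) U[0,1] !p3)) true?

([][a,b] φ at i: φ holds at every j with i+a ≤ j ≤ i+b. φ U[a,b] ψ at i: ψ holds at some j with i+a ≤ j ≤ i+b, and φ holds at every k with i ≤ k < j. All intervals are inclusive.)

Check (!p4 -> ((!p3 & p4) U[0,1] !p3)) at every j in [4,7]:
  j=4: antecedent true; consequent fails → ✗
  j=5: antecedent false → ✓
  j=6: antecedent false → ✓
  j=7: antecedent false → ✓
Fails at j=4 → formula fails.

Does not hold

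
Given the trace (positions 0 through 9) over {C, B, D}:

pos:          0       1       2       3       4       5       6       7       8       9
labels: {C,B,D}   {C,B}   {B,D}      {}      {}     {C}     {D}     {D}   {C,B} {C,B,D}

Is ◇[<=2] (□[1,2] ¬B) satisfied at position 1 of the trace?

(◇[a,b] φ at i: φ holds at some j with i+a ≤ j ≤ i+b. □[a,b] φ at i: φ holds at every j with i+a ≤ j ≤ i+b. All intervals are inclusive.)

Check □[1,2] ¬B at each j in [1,3]:
  j=1: fails at 2
  j=2: holds on [3,4]
  j=3: holds on [4,5]
Found at j=2 → formula holds.

Holds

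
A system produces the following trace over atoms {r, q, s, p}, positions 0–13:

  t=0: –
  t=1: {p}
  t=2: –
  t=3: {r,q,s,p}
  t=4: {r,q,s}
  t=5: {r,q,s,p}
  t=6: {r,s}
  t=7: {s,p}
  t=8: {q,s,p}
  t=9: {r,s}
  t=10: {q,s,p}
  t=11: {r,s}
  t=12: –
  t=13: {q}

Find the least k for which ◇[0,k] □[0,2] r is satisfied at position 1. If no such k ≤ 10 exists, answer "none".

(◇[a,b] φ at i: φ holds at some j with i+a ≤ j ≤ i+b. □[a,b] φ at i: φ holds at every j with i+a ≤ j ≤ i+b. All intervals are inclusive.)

Scan j = 1,2,… for □[0,2] r:
  j=1: fails
  j=2: fails
  j=3: holds
First hit at j=3, so smallest k = 3-1 = 2.

2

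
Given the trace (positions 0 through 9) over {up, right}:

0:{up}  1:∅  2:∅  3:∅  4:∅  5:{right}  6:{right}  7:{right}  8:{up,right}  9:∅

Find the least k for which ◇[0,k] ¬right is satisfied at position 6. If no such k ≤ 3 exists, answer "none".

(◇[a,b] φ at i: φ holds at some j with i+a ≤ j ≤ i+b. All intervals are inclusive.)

3

Scan j = 6,7,… for ¬right:
  j=6: fails
  j=7: fails
  j=8: fails
  j=9: holds
First hit at j=9, so smallest k = 9-6 = 3.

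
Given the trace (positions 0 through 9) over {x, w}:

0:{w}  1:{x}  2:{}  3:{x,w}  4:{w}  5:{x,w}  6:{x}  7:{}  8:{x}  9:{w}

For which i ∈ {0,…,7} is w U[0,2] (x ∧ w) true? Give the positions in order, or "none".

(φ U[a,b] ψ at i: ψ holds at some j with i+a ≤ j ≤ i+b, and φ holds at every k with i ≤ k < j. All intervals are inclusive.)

3, 4, 5

Evaluate at each i in [0,7]:
  i=0: ✗ (no rhs in [0,2])
  i=1: ✗ (lhs fails at k=1 before rhs at j=3)
  i=2: ✗ (lhs fails at k=2 before rhs at j=3)
  i=3: ✓ (rhs at j=3)
  i=4: ✓ (rhs at j=5; lhs holds on [4,4])
  i=5: ✓ (rhs at j=5)
  i=6: ✗ (no rhs in [6,8])
  i=7: ✗ (no rhs in [7,9])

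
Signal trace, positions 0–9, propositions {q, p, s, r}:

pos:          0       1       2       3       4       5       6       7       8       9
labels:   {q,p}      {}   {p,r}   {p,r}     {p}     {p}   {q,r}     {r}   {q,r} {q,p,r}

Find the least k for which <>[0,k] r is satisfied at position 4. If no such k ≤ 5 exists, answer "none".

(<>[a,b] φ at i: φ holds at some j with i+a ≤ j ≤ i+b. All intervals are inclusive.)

Scan j = 4,5,… for r:
  j=4: fails
  j=5: fails
  j=6: holds
First hit at j=6, so smallest k = 6-4 = 2.

2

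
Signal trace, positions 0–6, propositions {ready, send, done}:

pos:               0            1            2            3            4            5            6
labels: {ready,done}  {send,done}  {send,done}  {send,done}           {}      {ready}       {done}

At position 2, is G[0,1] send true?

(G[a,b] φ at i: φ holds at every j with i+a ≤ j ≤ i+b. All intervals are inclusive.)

Holds

Check send at every j in [2,3]:
  j=2: true
  j=3: true
All positions satisfy it → formula holds.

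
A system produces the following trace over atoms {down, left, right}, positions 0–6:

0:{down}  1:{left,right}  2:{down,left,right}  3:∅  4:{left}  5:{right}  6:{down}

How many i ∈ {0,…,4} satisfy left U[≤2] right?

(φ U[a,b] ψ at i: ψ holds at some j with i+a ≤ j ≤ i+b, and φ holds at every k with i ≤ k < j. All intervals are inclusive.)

Evaluate at each i in [0,4]:
  i=0: ✗ (lhs fails at k=0 before rhs at j=1)
  i=1: ✓ (rhs at j=1)
  i=2: ✓ (rhs at j=2)
  i=3: ✗ (lhs fails at k=3 before rhs at j=5)
  i=4: ✓ (rhs at j=5; lhs holds on [4,4])
Positions where it holds: {1, 2, 4} → 3.

3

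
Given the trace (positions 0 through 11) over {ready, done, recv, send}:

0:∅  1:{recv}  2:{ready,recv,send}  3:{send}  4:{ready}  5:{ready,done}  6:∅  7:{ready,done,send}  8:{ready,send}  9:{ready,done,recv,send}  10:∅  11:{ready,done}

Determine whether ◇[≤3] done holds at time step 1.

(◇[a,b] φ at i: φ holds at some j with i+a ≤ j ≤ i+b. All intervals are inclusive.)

False

Check done at each j in [1,4]:
  j=1: false
  j=2: false
  j=3: false
  j=4: false
No position in the window satisfies it → formula fails.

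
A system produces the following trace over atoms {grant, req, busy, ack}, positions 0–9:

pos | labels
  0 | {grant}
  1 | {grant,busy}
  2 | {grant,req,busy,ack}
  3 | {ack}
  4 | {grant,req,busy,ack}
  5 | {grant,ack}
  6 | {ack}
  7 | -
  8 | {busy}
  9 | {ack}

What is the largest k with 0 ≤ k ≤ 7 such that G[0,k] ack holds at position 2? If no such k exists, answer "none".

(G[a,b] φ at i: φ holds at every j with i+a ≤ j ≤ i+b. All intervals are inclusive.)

ack must hold from j=2 onward; find where it first fails.
  j=2: holds
  j=3: holds
  j=4: holds
  j=5: holds
  j=6: holds
  j=7: fails
Holds on [2,6], so largest k = 4.

4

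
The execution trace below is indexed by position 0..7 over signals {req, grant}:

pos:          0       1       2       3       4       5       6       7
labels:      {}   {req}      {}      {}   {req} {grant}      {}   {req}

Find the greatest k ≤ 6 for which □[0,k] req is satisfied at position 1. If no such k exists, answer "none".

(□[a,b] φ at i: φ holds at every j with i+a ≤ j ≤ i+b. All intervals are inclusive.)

req must hold from j=1 onward; find where it first fails.
  j=1: holds
  j=2: fails
Holds on [1,1], so largest k = 0.

0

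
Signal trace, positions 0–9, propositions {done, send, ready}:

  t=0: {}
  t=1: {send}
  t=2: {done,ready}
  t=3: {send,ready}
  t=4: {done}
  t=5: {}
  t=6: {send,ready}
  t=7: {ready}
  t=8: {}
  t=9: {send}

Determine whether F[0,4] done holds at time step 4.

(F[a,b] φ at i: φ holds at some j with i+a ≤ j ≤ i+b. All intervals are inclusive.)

Check done at each j in [4,8]:
  j=4: true
  j=5: false
  j=6: false
  j=7: false
  j=8: false
Found at j=4 → formula holds.

Yes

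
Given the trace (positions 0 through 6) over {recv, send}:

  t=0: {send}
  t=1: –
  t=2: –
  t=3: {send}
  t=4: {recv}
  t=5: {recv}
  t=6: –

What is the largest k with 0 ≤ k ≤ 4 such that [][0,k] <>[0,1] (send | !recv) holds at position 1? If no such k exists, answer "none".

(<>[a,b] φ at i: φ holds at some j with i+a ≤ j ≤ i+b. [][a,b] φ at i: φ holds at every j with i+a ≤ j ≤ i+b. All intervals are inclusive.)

2

<>[0,1] (send | !recv) must hold from j=1 onward; find where it first fails.
  j=1: holds
  j=2: holds
  j=3: holds
  j=4: fails
Holds on [1,3], so largest k = 2.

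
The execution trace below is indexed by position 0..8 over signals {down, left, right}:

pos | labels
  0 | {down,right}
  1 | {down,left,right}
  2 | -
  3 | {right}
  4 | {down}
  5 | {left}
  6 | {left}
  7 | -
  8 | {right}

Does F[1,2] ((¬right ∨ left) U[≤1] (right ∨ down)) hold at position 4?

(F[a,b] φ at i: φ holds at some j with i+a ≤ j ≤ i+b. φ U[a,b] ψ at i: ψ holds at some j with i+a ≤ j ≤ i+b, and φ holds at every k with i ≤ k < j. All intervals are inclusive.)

Check ((¬right ∨ left) U[≤1] (right ∨ down)) at each j in [5,6]:
  j=5: fails
  j=6: fails
No position in the window satisfies it → formula fails.

Does not hold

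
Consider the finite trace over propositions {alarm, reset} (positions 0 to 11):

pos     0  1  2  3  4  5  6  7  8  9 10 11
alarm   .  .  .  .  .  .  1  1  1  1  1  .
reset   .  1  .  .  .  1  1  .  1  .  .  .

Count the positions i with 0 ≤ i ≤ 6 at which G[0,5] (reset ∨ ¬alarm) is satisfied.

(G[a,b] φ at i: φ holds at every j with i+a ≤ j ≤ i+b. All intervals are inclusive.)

Evaluate at each i in [0,6]:
  i=0: ✓ (all of [0,5])
  i=1: ✓ (all of [1,6])
  i=2: ✗ (fails at j=7)
  i=3: ✗ (fails at j=7)
  i=4: ✗ (fails at j=7)
  i=5: ✗ (fails at j=7)
  i=6: ✗ (fails at j=7)
Positions where it holds: {0, 1} → 2.

2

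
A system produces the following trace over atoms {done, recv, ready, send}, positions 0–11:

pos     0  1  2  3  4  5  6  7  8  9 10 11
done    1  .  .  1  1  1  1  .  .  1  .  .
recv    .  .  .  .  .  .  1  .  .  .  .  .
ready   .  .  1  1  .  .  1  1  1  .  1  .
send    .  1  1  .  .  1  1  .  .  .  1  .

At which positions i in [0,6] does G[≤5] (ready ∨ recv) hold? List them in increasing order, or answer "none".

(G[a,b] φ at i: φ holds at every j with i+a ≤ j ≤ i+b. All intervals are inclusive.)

Evaluate at each i in [0,6]:
  i=0: ✗ (fails at j=0)
  i=1: ✗ (fails at j=1)
  i=2: ✗ (fails at j=4)
  i=3: ✗ (fails at j=4)
  i=4: ✗ (fails at j=4)
  i=5: ✗ (fails at j=5)
  i=6: ✗ (fails at j=9)

none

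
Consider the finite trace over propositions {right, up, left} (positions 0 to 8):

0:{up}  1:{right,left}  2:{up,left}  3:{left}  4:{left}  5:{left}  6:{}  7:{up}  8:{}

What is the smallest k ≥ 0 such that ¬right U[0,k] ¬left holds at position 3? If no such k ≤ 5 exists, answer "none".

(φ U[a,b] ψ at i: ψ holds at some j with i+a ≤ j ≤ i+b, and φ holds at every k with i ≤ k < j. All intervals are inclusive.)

Need earliest j ≥ 3 with ¬left, and ¬right at every k in [3,j-1].
  j=3: rhs fails.
  j=4: rhs fails.
  j=5: rhs fails.
  j=6: rhs holds; lhs holds on [3,5]. k = 3.

3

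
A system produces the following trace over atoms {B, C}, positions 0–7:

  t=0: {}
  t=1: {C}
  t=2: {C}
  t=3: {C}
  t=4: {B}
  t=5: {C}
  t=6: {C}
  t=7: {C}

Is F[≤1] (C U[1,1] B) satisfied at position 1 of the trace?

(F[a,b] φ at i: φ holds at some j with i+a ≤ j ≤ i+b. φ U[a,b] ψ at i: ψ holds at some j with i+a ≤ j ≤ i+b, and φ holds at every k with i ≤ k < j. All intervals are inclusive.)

No

Check (C U[1,1] B) at each j in [1,2]:
  j=1: fails
  j=2: fails
No position in the window satisfies it → formula fails.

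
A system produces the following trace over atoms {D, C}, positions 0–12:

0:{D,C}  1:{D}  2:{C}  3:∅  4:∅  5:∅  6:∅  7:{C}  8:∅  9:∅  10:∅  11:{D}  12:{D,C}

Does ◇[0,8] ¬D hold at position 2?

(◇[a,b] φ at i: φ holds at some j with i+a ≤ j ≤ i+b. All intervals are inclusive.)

True

Check ¬D at each j in [2,10]:
  j=2: true
  j=3: true
  j=4: true
  j=5: true
  j=6: true
  j=7: true
  j=8: true
  j=9: true
  j=10: true
Found at j=2 → formula holds.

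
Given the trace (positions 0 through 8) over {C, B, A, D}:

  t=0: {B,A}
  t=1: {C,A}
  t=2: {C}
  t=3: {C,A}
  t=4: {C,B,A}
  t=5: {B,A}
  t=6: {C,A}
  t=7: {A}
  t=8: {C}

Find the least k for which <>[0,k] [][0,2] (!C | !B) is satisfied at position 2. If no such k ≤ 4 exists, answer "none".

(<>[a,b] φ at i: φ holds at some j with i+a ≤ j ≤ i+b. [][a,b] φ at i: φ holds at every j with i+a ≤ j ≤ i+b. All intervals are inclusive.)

Scan j = 2,3,… for [][0,2] (!C | !B):
  j=2: fails
  j=3: fails
  j=4: fails
  j=5: holds
First hit at j=5, so smallest k = 5-2 = 3.

3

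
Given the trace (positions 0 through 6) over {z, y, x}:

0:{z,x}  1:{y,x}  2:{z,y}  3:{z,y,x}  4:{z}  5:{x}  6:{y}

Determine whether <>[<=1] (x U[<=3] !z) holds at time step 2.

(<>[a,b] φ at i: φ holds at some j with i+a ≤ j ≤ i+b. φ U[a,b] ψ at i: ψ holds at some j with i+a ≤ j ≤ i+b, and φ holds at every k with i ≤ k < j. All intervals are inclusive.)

Check (x U[<=3] !z) at each j in [2,3]:
  j=2: fails
  j=3: fails
No position in the window satisfies it → formula fails.

Does not hold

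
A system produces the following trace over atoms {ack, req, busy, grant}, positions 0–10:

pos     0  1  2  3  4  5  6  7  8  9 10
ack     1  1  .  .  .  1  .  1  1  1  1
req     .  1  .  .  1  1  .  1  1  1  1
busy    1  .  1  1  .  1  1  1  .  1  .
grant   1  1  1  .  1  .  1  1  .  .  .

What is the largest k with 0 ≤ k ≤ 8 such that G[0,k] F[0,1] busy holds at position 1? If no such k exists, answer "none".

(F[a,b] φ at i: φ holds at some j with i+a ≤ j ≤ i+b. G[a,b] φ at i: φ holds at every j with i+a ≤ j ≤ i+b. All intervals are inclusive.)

8

F[0,1] busy must hold from j=1 onward; find where it first fails.
  j=1: holds
  j=2: holds
  j=3: holds
  j=4: holds
  j=5: holds
  j=6: holds
  j=7: holds
  j=8: holds
  j=9: holds
Holds through j=9; largest k = 8.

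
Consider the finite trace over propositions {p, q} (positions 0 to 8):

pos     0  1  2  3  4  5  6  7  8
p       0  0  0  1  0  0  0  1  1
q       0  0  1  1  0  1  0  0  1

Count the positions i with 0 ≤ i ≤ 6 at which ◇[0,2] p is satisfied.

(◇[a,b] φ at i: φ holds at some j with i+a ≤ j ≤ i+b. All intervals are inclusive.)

Evaluate at each i in [0,6]:
  i=0: ✗ (none in [0,2])
  i=1: ✓ (witness j=3)
  i=2: ✓ (witness j=3)
  i=3: ✓ (witness j=3)
  i=4: ✗ (none in [4,6])
  i=5: ✓ (witness j=7)
  i=6: ✓ (witness j=7)
Positions where it holds: {1, 2, 3, 5, 6} → 5.

5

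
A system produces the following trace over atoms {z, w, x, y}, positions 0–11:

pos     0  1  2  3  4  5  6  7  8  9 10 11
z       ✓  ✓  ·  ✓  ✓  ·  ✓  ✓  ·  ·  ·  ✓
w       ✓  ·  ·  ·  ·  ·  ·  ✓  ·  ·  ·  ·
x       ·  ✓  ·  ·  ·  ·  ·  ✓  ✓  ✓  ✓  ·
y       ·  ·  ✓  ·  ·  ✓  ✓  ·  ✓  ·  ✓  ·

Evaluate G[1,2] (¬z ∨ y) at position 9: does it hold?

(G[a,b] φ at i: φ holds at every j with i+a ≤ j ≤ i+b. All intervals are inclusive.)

Does not hold

Check (¬z ∨ y) at every j in [10,11]:
  j=10: true
  j=11: false
Fails at j=11 → formula fails.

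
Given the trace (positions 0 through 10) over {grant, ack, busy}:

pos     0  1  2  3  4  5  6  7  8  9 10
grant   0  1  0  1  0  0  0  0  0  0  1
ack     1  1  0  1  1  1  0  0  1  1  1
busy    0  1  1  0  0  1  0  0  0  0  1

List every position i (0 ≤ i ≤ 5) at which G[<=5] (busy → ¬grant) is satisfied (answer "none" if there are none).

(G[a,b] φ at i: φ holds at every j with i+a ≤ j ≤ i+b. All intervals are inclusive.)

2, 3, 4

Evaluate at each i in [0,5]:
  i=0: ✗ (fails at j=1)
  i=1: ✗ (fails at j=1)
  i=2: ✓ (all of [2,7])
  i=3: ✓ (all of [3,8])
  i=4: ✓ (all of [4,9])
  i=5: ✗ (fails at j=10)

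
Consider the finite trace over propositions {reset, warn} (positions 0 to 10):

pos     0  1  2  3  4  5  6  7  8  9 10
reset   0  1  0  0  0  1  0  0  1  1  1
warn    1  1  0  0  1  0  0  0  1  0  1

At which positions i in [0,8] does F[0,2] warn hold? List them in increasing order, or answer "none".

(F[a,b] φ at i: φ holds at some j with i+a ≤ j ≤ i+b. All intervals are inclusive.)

0, 1, 2, 3, 4, 6, 7, 8

Evaluate at each i in [0,8]:
  i=0: ✓ (witness j=0)
  i=1: ✓ (witness j=1)
  i=2: ✓ (witness j=4)
  i=3: ✓ (witness j=4)
  i=4: ✓ (witness j=4)
  i=5: ✗ (none in [5,7])
  i=6: ✓ (witness j=8)
  i=7: ✓ (witness j=8)
  i=8: ✓ (witness j=8)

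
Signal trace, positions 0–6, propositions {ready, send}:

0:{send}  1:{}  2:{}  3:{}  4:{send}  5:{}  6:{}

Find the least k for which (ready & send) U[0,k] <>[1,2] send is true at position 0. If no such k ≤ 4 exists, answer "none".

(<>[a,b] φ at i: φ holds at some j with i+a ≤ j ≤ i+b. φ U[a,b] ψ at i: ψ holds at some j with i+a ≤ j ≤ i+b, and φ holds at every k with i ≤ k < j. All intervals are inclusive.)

none

Need earliest j ≥ 0 with <>[1,2] send, and (ready & send) at every k in [0,j-1].
  j=0: rhs fails.
  j=1: rhs fails.
  j=2: rhs holds but lhs fails at k=0.
  j=3: rhs holds but lhs fails at k=0.
  j=4: rhs fails.
No witness within the range → none.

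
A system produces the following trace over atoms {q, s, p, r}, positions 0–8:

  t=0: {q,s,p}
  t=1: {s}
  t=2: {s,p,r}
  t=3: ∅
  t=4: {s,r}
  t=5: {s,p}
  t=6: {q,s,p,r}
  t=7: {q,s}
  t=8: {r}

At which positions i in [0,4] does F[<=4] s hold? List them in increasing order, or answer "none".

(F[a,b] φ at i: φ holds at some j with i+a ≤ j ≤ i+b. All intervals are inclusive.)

Evaluate at each i in [0,4]:
  i=0: ✓ (witness j=0)
  i=1: ✓ (witness j=1)
  i=2: ✓ (witness j=2)
  i=3: ✓ (witness j=4)
  i=4: ✓ (witness j=4)

0, 1, 2, 3, 4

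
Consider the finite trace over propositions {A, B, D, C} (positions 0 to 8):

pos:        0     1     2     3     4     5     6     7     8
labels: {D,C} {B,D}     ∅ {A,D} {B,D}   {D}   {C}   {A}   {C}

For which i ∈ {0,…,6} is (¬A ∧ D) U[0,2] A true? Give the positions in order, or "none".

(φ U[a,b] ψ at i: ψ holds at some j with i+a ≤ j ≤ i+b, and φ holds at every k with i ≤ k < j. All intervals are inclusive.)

3

Evaluate at each i in [0,6]:
  i=0: ✗ (no rhs in [0,2])
  i=1: ✗ (lhs fails at k=2 before rhs at j=3)
  i=2: ✗ (lhs fails at k=2 before rhs at j=3)
  i=3: ✓ (rhs at j=3)
  i=4: ✗ (no rhs in [4,6])
  i=5: ✗ (lhs fails at k=6 before rhs at j=7)
  i=6: ✗ (lhs fails at k=6 before rhs at j=7)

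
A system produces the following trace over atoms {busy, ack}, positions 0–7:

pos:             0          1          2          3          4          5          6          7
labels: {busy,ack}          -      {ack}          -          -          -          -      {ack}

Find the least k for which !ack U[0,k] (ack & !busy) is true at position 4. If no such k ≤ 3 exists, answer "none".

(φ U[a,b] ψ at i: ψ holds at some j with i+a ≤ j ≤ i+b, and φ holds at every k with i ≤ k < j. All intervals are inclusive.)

3

Need earliest j ≥ 4 with (ack & !busy), and !ack at every k in [4,j-1].
  j=4: rhs fails.
  j=5: rhs fails.
  j=6: rhs fails.
  j=7: rhs holds; lhs holds on [4,6]. k = 3.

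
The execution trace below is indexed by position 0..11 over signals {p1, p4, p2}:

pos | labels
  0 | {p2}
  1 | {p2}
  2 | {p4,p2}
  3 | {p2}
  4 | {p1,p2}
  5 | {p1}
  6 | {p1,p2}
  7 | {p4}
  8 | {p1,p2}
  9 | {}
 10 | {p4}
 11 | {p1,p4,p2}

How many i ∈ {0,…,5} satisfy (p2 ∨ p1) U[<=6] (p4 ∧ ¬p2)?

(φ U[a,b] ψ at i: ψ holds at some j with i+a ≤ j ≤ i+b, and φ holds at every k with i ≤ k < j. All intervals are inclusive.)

5

Evaluate at each i in [0,5]:
  i=0: ✗ (no rhs in [0,6])
  i=1: ✓ (rhs at j=7; lhs holds on [1,6])
  i=2: ✓ (rhs at j=7; lhs holds on [2,6])
  i=3: ✓ (rhs at j=7; lhs holds on [3,6])
  i=4: ✓ (rhs at j=7; lhs holds on [4,6])
  i=5: ✓ (rhs at j=7; lhs holds on [5,6])
Positions where it holds: {1, 2, 3, 4, 5} → 5.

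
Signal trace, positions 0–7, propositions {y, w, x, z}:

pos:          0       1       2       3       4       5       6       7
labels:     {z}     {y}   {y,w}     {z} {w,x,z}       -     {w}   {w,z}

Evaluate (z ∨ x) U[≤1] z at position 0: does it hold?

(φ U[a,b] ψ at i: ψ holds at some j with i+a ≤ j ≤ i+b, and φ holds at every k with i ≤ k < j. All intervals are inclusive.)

Need some j in [0,1] with z, and (z ∨ x) at every k in [0,j-1].
  j=0: z holds; no prefix to check → satisfied.

True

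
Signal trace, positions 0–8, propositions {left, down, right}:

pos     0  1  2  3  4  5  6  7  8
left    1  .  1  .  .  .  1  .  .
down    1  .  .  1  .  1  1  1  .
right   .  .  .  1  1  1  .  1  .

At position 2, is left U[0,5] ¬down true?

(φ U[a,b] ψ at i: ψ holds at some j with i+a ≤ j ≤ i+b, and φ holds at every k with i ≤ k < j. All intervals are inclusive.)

Yes

Need some j in [2,7] with ¬down, and left at every k in [2,j-1].
  j=2: ¬down holds; no prefix to check → satisfied.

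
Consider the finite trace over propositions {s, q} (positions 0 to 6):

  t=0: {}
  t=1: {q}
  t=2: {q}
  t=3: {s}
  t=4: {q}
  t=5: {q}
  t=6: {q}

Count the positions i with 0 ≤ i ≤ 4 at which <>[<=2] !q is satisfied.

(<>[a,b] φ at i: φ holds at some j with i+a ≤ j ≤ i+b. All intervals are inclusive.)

Evaluate at each i in [0,4]:
  i=0: ✓ (witness j=0)
  i=1: ✓ (witness j=3)
  i=2: ✓ (witness j=3)
  i=3: ✓ (witness j=3)
  i=4: ✗ (none in [4,6])
Positions where it holds: {0, 1, 2, 3} → 4.

4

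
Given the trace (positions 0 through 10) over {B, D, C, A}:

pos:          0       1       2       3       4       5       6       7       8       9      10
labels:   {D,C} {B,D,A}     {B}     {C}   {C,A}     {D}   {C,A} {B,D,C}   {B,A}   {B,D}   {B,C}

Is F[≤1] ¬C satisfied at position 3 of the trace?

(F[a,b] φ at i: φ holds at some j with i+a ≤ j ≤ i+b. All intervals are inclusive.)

Does not hold

Check ¬C at each j in [3,4]:
  j=3: false
  j=4: false
No position in the window satisfies it → formula fails.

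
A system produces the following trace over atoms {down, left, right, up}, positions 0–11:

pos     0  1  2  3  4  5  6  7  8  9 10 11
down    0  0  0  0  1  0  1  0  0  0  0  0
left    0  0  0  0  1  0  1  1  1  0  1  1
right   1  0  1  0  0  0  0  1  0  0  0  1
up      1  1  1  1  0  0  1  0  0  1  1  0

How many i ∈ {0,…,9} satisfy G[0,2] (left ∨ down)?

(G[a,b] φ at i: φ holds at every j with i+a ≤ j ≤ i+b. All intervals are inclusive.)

1

Evaluate at each i in [0,9]:
  i=0: ✗ (fails at j=0)
  i=1: ✗ (fails at j=1)
  i=2: ✗ (fails at j=2)
  i=3: ✗ (fails at j=3)
  i=4: ✗ (fails at j=5)
  i=5: ✗ (fails at j=5)
  i=6: ✓ (all of [6,8])
  i=7: ✗ (fails at j=9)
  i=8: ✗ (fails at j=9)
  i=9: ✗ (fails at j=9)
Positions where it holds: {6} → 1.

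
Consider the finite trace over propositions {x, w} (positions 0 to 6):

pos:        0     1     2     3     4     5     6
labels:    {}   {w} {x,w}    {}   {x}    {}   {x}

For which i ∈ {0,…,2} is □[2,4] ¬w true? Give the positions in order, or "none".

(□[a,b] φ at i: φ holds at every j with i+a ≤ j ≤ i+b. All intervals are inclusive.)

1, 2

Evaluate at each i in [0,2]:
  i=0: ✗ (fails at j=2)
  i=1: ✓ (all of [3,5])
  i=2: ✓ (all of [4,6])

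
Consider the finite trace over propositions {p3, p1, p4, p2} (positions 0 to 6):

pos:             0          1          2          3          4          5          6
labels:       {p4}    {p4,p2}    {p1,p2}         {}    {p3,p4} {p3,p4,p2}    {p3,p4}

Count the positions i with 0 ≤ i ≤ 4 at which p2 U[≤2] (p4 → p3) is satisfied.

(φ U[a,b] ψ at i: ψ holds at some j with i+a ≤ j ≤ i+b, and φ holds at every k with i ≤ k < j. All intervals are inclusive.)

4

Evaluate at each i in [0,4]:
  i=0: ✗ (lhs fails at k=0 before rhs at j=2)
  i=1: ✓ (rhs at j=2; lhs holds on [1,1])
  i=2: ✓ (rhs at j=2)
  i=3: ✓ (rhs at j=3)
  i=4: ✓ (rhs at j=4)
Positions where it holds: {1, 2, 3, 4} → 4.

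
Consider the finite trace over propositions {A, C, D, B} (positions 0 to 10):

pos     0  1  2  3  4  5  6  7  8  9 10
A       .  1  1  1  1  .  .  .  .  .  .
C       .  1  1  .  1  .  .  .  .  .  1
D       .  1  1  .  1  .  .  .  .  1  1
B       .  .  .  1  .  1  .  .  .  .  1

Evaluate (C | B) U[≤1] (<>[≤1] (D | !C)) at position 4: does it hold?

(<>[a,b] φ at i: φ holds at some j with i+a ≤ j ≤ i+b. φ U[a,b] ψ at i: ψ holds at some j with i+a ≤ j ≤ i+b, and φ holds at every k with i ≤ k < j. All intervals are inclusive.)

Holds

Need some j in [4,5] with <>[≤1] (D | !C), and (C | B) at every k in [4,j-1].
  j=4: <>[≤1] (D | !C) holds; no prefix to check → satisfied.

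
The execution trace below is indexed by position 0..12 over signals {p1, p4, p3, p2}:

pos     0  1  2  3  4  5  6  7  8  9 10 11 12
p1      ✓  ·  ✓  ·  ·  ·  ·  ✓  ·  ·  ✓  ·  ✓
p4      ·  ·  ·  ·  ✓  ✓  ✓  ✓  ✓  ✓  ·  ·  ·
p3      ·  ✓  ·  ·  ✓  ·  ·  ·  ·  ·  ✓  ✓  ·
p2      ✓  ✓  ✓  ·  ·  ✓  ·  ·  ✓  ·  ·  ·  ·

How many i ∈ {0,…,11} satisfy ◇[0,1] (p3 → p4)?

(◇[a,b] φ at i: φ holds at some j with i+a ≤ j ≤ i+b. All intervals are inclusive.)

11

Evaluate at each i in [0,11]:
  i=0: ✓ (witness j=0)
  i=1: ✓ (witness j=2)
  i=2: ✓ (witness j=2)
  i=3: ✓ (witness j=3)
  i=4: ✓ (witness j=4)
  i=5: ✓ (witness j=5)
  i=6: ✓ (witness j=6)
  i=7: ✓ (witness j=7)
  i=8: ✓ (witness j=8)
  i=9: ✓ (witness j=9)
  i=10: ✗ (none in [10,11])
  i=11: ✓ (witness j=12)
Positions where it holds: {0, 1, 2, 3, 4, 5, 6, 7, 8, 9, 11} → 11.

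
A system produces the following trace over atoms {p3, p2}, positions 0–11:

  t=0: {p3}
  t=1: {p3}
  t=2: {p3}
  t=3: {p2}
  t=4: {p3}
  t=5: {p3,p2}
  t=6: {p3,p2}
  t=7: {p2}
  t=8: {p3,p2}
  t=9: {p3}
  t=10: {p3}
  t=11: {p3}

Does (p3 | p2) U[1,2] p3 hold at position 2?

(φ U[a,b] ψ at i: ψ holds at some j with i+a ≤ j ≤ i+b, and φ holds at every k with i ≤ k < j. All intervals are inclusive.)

Need some j in [3,4] with p3, and (p3 | p2) at every k in [2,j-1].
  j=3: p3 false.
  j=4: p3 holds; (p3 | p2) holds at every k in [2,3] → satisfied.

Holds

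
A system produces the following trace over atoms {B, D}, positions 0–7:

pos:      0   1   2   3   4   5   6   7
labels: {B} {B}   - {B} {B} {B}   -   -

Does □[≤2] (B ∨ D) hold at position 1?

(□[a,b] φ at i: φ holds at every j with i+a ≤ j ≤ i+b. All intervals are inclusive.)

False

Check (B ∨ D) at every j in [1,3]:
  j=1: true
  j=2: false
  j=3: true
Fails at j=2 → formula fails.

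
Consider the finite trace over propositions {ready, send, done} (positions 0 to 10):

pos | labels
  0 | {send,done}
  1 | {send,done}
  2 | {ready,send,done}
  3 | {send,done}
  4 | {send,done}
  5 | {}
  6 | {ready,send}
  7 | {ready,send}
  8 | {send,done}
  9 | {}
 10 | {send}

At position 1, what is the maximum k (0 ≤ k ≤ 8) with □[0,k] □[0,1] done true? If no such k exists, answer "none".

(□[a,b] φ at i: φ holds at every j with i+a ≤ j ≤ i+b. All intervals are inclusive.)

2

□[0,1] done must hold from j=1 onward; find where it first fails.
  j=1: holds
  j=2: holds
  j=3: holds
  j=4: fails
Holds on [1,3], so largest k = 2.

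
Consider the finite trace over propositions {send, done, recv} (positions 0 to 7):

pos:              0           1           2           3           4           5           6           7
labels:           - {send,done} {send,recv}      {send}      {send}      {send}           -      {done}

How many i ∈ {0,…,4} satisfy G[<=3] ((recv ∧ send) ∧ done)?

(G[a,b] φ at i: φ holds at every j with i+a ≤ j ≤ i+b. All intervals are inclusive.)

Evaluate at each i in [0,4]:
  i=0: ✗ (fails at j=0)
  i=1: ✗ (fails at j=1)
  i=2: ✗ (fails at j=2)
  i=3: ✗ (fails at j=3)
  i=4: ✗ (fails at j=4)
Positions where it holds: {} → 0.

0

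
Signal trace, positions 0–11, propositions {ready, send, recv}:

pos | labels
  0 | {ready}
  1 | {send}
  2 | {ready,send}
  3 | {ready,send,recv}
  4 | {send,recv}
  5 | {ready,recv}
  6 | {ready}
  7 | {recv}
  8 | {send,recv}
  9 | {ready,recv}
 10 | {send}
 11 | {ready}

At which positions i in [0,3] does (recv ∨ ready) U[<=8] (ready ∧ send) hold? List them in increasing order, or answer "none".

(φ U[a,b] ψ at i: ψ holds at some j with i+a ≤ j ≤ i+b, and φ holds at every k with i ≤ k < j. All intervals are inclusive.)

2, 3

Evaluate at each i in [0,3]:
  i=0: ✗ (lhs fails at k=1 before rhs at j=2)
  i=1: ✗ (lhs fails at k=1 before rhs at j=2)
  i=2: ✓ (rhs at j=2)
  i=3: ✓ (rhs at j=3)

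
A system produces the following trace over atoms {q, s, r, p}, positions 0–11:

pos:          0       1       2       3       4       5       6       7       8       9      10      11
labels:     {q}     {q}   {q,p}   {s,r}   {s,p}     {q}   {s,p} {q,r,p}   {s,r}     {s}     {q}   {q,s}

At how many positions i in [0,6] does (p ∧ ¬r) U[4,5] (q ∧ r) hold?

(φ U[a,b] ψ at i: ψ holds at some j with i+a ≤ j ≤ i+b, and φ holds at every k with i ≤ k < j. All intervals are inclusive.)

Evaluate at each i in [0,6]:
  i=0: ✗ (no rhs in [4,5])
  i=1: ✗ (no rhs in [5,6])
  i=2: ✗ (lhs fails at k=3 before rhs at j=7)
  i=3: ✗ (lhs fails at k=3 before rhs at j=7)
  i=4: ✗ (no rhs in [8,9])
  i=5: ✗ (no rhs in [9,10])
  i=6: ✗ (no rhs in [10,11])
Positions where it holds: {} → 0.

0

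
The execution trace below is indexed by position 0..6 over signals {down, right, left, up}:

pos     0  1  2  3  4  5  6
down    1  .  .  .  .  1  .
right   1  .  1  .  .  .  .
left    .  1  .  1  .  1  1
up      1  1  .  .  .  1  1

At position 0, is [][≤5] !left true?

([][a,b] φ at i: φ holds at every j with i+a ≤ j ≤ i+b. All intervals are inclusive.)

False

Check !left at every j in [0,5]:
  j=0: true
  j=1: false
  j=2: true
  j=3: false
  j=4: true
  j=5: false
Fails at j=1 → formula fails.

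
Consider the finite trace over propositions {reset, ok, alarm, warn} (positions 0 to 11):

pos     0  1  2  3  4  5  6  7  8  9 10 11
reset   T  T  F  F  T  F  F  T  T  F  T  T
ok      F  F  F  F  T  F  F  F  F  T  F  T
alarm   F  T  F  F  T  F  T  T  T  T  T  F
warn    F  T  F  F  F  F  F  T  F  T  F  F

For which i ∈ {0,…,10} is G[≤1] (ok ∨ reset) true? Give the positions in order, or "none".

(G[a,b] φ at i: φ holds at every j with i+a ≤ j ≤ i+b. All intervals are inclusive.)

0, 7, 8, 9, 10

Evaluate at each i in [0,10]:
  i=0: ✓ (all of [0,1])
  i=1: ✗ (fails at j=2)
  i=2: ✗ (fails at j=2)
  i=3: ✗ (fails at j=3)
  i=4: ✗ (fails at j=5)
  i=5: ✗ (fails at j=5)
  i=6: ✗ (fails at j=6)
  i=7: ✓ (all of [7,8])
  i=8: ✓ (all of [8,9])
  i=9: ✓ (all of [9,10])
  i=10: ✓ (all of [10,11])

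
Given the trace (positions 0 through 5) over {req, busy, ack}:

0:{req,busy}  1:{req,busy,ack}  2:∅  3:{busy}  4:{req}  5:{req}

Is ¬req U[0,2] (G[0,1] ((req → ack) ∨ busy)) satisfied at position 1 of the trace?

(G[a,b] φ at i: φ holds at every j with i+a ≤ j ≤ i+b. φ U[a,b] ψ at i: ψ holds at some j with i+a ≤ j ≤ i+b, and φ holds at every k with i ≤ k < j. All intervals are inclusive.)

True

Need some j in [1,3] with G[0,1] ((req → ack) ∨ busy), and ¬req at every k in [1,j-1].
  j=1: G[0,1] ((req → ack) ∨ busy) holds; no prefix to check → satisfied.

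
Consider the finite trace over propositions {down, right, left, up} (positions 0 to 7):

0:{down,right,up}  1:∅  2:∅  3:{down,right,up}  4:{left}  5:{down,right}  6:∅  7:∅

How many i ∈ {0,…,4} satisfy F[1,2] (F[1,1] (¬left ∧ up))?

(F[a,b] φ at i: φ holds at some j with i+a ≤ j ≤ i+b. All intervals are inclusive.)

2

Evaluate at each i in [0,4]:
  i=0: ✓ (witness j=2)
  i=1: ✓ (witness j=2)
  i=2: ✗ (none in [3,4])
  i=3: ✗ (none in [4,5])
  i=4: ✗ (none in [5,6])
Positions where it holds: {0, 1} → 2.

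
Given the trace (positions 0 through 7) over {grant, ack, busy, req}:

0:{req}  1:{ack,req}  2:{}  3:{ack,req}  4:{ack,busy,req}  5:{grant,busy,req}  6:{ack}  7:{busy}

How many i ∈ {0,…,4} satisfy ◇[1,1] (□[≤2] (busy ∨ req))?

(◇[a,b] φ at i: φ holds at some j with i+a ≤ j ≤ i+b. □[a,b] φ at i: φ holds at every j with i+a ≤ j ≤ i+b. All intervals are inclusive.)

1

Evaluate at each i in [0,4]:
  i=0: ✗ (none in [1,1])
  i=1: ✗ (none in [2,2])
  i=2: ✓ (witness j=3)
  i=3: ✗ (none in [4,4])
  i=4: ✗ (none in [5,5])
Positions where it holds: {2} → 1.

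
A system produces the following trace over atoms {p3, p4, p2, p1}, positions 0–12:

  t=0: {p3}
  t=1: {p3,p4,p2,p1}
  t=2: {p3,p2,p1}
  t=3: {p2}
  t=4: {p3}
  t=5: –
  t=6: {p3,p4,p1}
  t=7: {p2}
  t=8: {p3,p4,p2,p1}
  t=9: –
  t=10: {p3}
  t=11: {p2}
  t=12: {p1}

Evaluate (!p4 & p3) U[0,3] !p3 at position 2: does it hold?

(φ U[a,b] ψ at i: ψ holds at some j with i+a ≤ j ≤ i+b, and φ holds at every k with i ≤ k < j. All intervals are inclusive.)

Yes

Need some j in [2,5] with !p3, and (!p4 & p3) at every k in [2,j-1].
  j=2: !p3 false.
  j=3: !p3 holds; (!p4 & p3) holds at every k in [2,2] → satisfied.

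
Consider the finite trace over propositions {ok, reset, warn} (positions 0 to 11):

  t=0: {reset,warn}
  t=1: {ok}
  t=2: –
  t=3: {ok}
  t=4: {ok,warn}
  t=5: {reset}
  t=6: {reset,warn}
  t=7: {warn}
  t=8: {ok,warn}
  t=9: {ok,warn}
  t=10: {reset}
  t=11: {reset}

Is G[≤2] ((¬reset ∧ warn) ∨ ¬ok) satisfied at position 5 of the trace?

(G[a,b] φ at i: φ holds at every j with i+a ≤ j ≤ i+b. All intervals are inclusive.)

Holds

Check ((¬reset ∧ warn) ∨ ¬ok) at every j in [5,7]:
  j=5: true
  j=6: true
  j=7: true
All positions satisfy it → formula holds.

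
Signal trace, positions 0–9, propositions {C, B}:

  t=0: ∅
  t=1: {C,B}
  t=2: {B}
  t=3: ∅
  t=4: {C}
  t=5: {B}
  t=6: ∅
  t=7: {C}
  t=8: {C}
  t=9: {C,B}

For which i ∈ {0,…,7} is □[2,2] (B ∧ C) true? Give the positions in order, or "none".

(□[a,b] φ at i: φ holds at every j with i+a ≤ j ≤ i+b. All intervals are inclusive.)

7

Evaluate at each i in [0,7]:
  i=0: ✗ (fails at j=2)
  i=1: ✗ (fails at j=3)
  i=2: ✗ (fails at j=4)
  i=3: ✗ (fails at j=5)
  i=4: ✗ (fails at j=6)
  i=5: ✗ (fails at j=7)
  i=6: ✗ (fails at j=8)
  i=7: ✓ (all of [9,9])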